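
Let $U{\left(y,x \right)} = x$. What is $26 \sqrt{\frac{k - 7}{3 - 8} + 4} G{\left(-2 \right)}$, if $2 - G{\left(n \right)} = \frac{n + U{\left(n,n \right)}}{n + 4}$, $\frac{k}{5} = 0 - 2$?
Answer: $\frac{104 \sqrt{185}}{5} \approx 282.91$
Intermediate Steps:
$k = -10$ ($k = 5 \left(0 - 2\right) = 5 \left(-2\right) = -10$)
$G{\left(n \right)} = 2 - \frac{2 n}{4 + n}$ ($G{\left(n \right)} = 2 - \frac{n + n}{n + 4} = 2 - \frac{2 n}{4 + n}$)
$26 \sqrt{\frac{k - 7}{3 - 8} + 4} G{\left(-2 \right)} = 26 \sqrt{\frac{-10 - 7}{3 - 8} + 4} \frac{8}{4 - 2} = 26 \sqrt{- \frac{17}{-5} + 4} \cdot \frac{8}{2} = 26 \sqrt{\left(-17\right) \left(- \frac{1}{5}\right) + 4} \cdot 8 \cdot \frac{1}{2} = 26 \sqrt{\frac{17}{5} + 4} \cdot 4 = 26 \sqrt{\frac{37}{5}} \cdot 4 = 26 \frac{\sqrt{185}}{5} \cdot 4 = \frac{26 \sqrt{185}}{5} \cdot 4 = \frac{104 \sqrt{185}}{5}$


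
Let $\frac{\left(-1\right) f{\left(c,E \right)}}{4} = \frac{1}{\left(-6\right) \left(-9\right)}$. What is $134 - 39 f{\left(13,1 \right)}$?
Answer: $\frac{1232}{9} \approx 136.89$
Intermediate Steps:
$f{\left(c,E \right)} = - \frac{2}{27}$ ($f{\left(c,E \right)} = - 4 \frac{1}{\left(-6\right) \left(-9\right)} = - 4 \left(\left(- \frac{1}{6}\right) \left(- \frac{1}{9}\right)\right) = \left(-4\right) \frac{1}{54} = - \frac{2}{27}$)
$134 - 39 f{\left(13,1 \right)} = 134 - - \frac{26}{9} = 134 + \frac{26}{9} = \frac{1232}{9}$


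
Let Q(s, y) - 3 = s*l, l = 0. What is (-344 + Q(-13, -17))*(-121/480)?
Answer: 41261/480 ≈ 85.960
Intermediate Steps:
Q(s, y) = 3 (Q(s, y) = 3 + s*0 = 3 + 0 = 3)
(-344 + Q(-13, -17))*(-121/480) = (-344 + 3)*(-121/480) = -(-41261)/480 = -341*(-121/480) = 41261/480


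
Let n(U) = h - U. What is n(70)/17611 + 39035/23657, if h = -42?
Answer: 684795801/416623427 ≈ 1.6437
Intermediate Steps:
n(U) = -42 - U
n(70)/17611 + 39035/23657 = (-42 - 1*70)/17611 + 39035/23657 = (-42 - 70)*(1/17611) + 39035*(1/23657) = -112*1/17611 + 39035/23657 = -112/17611 + 39035/23657 = 684795801/416623427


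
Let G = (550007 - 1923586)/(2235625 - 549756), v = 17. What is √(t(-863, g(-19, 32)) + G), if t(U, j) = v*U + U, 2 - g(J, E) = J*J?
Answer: 5*I*√1766093613597845/1685869 ≈ 124.64*I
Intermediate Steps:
g(J, E) = 2 - J² (g(J, E) = 2 - J*J = 2 - J²)
t(U, j) = 18*U (t(U, j) = 17*U + U = 18*U)
G = -1373579/1685869 ≈ -0.81476
√(t(-863, g(-19, 32)) + G) = √(18*(-863) - 1373579/1685869) = √(-15534 - 1373579/1685869) = √(-26189662625/1685869) = 5*I*√1766093613597845/1685869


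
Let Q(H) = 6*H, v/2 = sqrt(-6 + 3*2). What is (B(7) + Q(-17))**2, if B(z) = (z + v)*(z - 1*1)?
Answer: 3600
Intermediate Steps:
v = 0 (v = 2*sqrt(-6 + 3*2) = 2*sqrt(-6 + 6) = 2*sqrt(0) = 2*0 = 0)
B(z) = z*(-1 + z) (B(z) = (z + 0)*(z - 1*1) = z*(z - 1) = z*(-1 + z))
(B(7) + Q(-17))**2 = (7*(-1 + 7) + 6*(-17))**2 = (7*6 - 102)**2 = (42 - 102)**2 = (-60)**2 = 3600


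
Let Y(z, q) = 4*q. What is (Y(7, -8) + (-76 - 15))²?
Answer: 15129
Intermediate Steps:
(Y(7, -8) + (-76 - 15))² = (4*(-8) + (-76 - 15))² = (-32 - 91)² = (-123)² = 15129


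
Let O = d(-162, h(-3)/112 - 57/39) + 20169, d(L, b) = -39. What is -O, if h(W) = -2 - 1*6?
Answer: -20130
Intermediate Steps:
h(W) = -8 (h(W) = -2 - 6 = -8)
O = 20130 (O = -39 + 20169 = 20130)
-O = -1*20130 = -20130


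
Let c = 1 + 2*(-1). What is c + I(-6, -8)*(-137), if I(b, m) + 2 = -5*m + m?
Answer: -4111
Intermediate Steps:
I(b, m) = -2 - 4*m (I(b, m) = -2 + (-5*m + m) = -2 - 4*m)
c = -1 (c = 1 - 2 = -1)
c + I(-6, -8)*(-137) = -1 + (-2 - 4*(-8))*(-137) = -1 + (-2 + 32)*(-137) = -1 + 30*(-137) = -1 - 4110 = -4111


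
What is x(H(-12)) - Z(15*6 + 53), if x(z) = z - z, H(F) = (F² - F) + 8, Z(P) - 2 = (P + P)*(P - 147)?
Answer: 1142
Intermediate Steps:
Z(P) = 2 + 2*P*(-147 + P) (Z(P) = 2 + (P + P)*(P - 147) = 2 + (2*P)*(-147 + P) = 2 + 2*P*(-147 + P))
H(F) = 8 + F² - F
x(z) = 0
x(H(-12)) - Z(15*6 + 53) = 0 - (2 - 294*(15*6 + 53) + 2*(15*6 + 53)²) = 0 - (2 - 294*(90 + 53) + 2*(90 + 53)²) = 0 - (2 - 294*143 + 2*143²) = 0 - (2 - 42042 + 2*20449) = 0 - (2 - 42042 + 40898) = 0 - 1*(-1142) = 0 + 1142 = 1142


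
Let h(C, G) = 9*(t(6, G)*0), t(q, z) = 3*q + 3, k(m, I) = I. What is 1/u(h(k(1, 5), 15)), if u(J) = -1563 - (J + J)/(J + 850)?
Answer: -1/1563 ≈ -0.00063980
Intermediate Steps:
t(q, z) = 3 + 3*q
h(C, G) = 0 (h(C, G) = 9*((3 + 3*6)*0) = 9*((3 + 18)*0) = 9*(21*0) = 9*0 = 0)
u(J) = -1563 - 2*J/(850 + J)
1/u(h(k(1, 5), 15)) = 1/(5*(-265710 - 313*0)/(850 + 0)) = 1/(5*(-265710 + 0)/850) = 1/(5*(1/850)*(-265710)) = 1/(-1563) = -1/1563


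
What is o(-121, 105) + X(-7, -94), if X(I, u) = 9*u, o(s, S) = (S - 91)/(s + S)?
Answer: -6775/8 ≈ -846.88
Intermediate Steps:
o(s, S) = (-91 + S)/(S + s)
o(-121, 105) + X(-7, -94) = (-91 + 105)/(105 - 121) + 9*(-94) = 14/(-16) - 846 = -1/16*14 - 846 = -7/8 - 846 = -6775/8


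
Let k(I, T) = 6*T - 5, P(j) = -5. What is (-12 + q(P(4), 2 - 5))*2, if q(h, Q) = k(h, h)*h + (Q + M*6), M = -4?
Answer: 272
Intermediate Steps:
k(I, T) = -5 + 6*T
q(h, Q) = -24 + Q + h*(-5 + 6*h) (q(h, Q) = (-5 + 6*h)*h + (Q - 4*6) = h*(-5 + 6*h) + (Q - 24) = h*(-5 + 6*h) + (-24 + Q) = -24 + Q + h*(-5 + 6*h))
(-12 + q(P(4), 2 - 5))*2 = (-12 + (-24 + (2 - 5) - 5*(-5 + 6*(-5))))*2 = (-12 + (-24 - 3 - 5*(-5 - 30)))*2 = (-12 + (-24 - 3 - 5*(-35)))*2 = (-12 + (-24 - 3 + 175))*2 = (-12 + 148)*2 = 136*2 = 272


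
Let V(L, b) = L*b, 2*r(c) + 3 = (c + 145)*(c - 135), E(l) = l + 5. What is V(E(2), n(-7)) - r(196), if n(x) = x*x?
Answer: -10056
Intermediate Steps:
E(l) = 5 + l
r(c) = -3/2 + (-135 + c)*(145 + c)/2 (r(c) = -3/2 + ((c + 145)*(c - 135))/2 = -3/2 + ((145 + c)*(-135 + c))/2 = -3/2 + ((-135 + c)*(145 + c))/2 = -3/2 + (-135 + c)*(145 + c)/2)
n(x) = x**2
V(E(2), n(-7)) - r(196) = (5 + 2)*(-7)**2 - (-9789 + (1/2)*196**2 + 5*196) = 7*49 - (-9789 + (1/2)*38416 + 980) = 343 - (-9789 + 19208 + 980) = 343 - 1*10399 = 343 - 10399 = -10056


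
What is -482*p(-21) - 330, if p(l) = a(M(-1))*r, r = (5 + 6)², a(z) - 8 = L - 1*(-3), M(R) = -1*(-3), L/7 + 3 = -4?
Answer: 2215906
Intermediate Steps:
L = -49 (L = -21 + 7*(-4) = -21 - 28 = -49)
M(R) = 3
a(z) = -38 (a(z) = 8 + (-49 - 1*(-3)) = 8 + (-49 + 3) = 8 - 46 = -38)
r = 121 (r = 11² = 121)
p(l) = -4598 (p(l) = -38*121 = -4598)
-482*p(-21) - 330 = -482*(-4598) - 330 = 2216236 - 330 = 2215906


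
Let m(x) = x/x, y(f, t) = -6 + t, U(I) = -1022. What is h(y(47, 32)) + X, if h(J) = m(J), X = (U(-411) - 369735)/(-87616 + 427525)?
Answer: -30848/339909 ≈ -0.090754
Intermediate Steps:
X = -370757/339909 (X = (-1022 - 369735)/(-87616 + 427525) = -370757/339909 ≈ -1.0908)
m(x) = 1
h(J) = 1
h(y(47, 32)) + X = 1 - 370757/339909 = -30848/339909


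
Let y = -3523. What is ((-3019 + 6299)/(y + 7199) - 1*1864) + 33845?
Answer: 29391359/919 ≈ 31982.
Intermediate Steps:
((-3019 + 6299)/(y + 7199) - 1*1864) + 33845 = ((-3019 + 6299)/(-3523 + 7199) - 1*1864) + 33845 = (3280/3676 - 1864) + 33845 = (3280*(1/3676) - 1864) + 33845 = (820/919 - 1864) + 33845 = -1712196/919 + 33845 = 29391359/919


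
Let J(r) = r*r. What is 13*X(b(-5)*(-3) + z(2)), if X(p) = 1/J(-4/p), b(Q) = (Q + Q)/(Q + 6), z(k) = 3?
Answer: 14157/16 ≈ 884.81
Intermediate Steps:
b(Q) = 2*Q/(6 + Q) (b(Q) = (2*Q)/(6 + Q) = 2*Q/(6 + Q))
J(r) = r²
X(p) = p²/16 (X(p) = 1/((-4/p)²) = 1/(16/p²) = p²/16)
13*X(b(-5)*(-3) + z(2)) = 13*(((2*(-5)/(6 - 5))*(-3) + 3)²/16) = 13*(((2*(-5)/1)*(-3) + 3)²/16) = 13*(((2*(-5)*1)*(-3) + 3)²/16) = 13*((-10*(-3) + 3)²/16) = 13*((30 + 3)²/16) = 13*((1/16)*33²) = 13*((1/16)*1089) = 13*(1089/16) = 14157/16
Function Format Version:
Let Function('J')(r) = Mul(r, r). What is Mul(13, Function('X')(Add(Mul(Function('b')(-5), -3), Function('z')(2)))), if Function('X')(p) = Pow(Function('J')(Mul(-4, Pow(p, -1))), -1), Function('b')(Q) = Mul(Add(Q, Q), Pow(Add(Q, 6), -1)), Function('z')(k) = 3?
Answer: Rational(14157, 16) ≈ 884.81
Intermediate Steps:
Function('b')(Q) = Mul(2, Q, Pow(Add(6, Q), -1)) (Function('b')(Q) = Mul(Mul(2, Q), Pow(Add(6, Q), -1)) = Mul(2, Q, Pow(Add(6, Q), -1)))
Function('J')(r) = Pow(r, 2)
Function('X')(p) = Mul(Rational(1, 16), Pow(p, 2)) (Function('X')(p) = Pow(Pow(Mul(-4, Pow(p, -1)), 2), -1) = Pow(Mul(16, Pow(p, -2)), -1) = Mul(Rational(1, 16), Pow(p, 2)))
Mul(13, Function('X')(Add(Mul(Function('b')(-5), -3), Function('z')(2)))) = Mul(13, Mul(Rational(1, 16), Pow(Add(Mul(Mul(2, -5, Pow(Add(6, -5), -1)), -3), 3), 2))) = Mul(13, Mul(Rational(1, 16), Pow(Add(Mul(Mul(2, -5, Pow(1, -1)), -3), 3), 2))) = Mul(13, Mul(Rational(1, 16), Pow(Add(Mul(Mul(2, -5, 1), -3), 3), 2))) = Mul(13, Mul(Rational(1, 16), Pow(Add(Mul(-10, -3), 3), 2))) = Mul(13, Mul(Rational(1, 16), Pow(Add(30, 3), 2))) = Mul(13, Mul(Rational(1, 16), Pow(33, 2))) = Mul(13, Mul(Rational(1, 16), 1089)) = Mul(13, Rational(1089, 16)) = Rational(14157, 16)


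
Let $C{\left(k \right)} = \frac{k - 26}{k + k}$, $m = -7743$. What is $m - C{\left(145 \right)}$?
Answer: $- \frac{2245589}{290} \approx -7743.4$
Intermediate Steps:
$C{\left(k \right)} = \frac{-26 + k}{2 k}$
$m - C{\left(145 \right)} = -7743 - \frac{-26 + 145}{2 \cdot 145} = -7743 - \frac{1}{2} \cdot \frac{1}{145} \cdot 119 = -7743 - \frac{119}{290} = - \frac{2245589}{290}$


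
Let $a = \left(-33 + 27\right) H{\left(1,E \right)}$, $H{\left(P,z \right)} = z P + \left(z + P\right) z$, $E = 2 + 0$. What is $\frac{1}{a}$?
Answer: $- \frac{1}{48} \approx -0.020833$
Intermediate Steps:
$E = 2$
$H{\left(P,z \right)} = P z + z \left(P + z\right)$ ($H{\left(P,z \right)} = P z + \left(P + z\right) z = P z + z \left(P + z\right)$)
$a = -48$ ($a = \left(-33 + 27\right) 2 \left(2 + 2 \cdot 1\right) = - 6 \cdot 2 \left(2 + 2\right) = - 6 \cdot 2 \cdot 4 = \left(-6\right) 8 = -48$)
$\frac{1}{a} = \frac{1}{-48} = - \frac{1}{48}$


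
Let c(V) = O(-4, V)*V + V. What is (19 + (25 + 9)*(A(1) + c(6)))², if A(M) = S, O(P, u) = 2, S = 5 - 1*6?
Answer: 356409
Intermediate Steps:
S = -1 (S = 5 - 6 = -1)
A(M) = -1
c(V) = 3*V (c(V) = 2*V + V = 3*V)
(19 + (25 + 9)*(A(1) + c(6)))² = (19 + (25 + 9)*(-1 + 3*6))² = (19 + 34*(-1 + 18))² = (19 + 34*17)² = (19 + 578)² = 597² = 356409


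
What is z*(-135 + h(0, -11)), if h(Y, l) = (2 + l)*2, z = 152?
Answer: -23256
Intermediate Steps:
h(Y, l) = 4 + 2*l
z*(-135 + h(0, -11)) = 152*(-135 + (4 + 2*(-11))) = 152*(-135 + (4 - 22)) = 152*(-135 - 18) = 152*(-153) = -23256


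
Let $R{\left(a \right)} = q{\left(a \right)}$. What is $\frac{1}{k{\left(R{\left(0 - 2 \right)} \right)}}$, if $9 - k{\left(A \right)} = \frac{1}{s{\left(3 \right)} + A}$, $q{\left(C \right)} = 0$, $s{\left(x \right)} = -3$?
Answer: $\frac{3}{28} \approx 0.10714$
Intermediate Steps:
$R{\left(a \right)} = 0$
$k{\left(A \right)} = 9 - \frac{1}{-3 + A}$
$\frac{1}{k{\left(R{\left(0 - 2 \right)} \right)}} = \frac{1}{\frac{1}{-3 + 0} \left(-28 + 9 \cdot 0\right)} = \frac{1}{\frac{1}{-3} \left(-28 + 0\right)} = \frac{1}{\left(- \frac{1}{3}\right) \left(-28\right)} = \frac{1}{\frac{28}{3}} = \frac{3}{28}$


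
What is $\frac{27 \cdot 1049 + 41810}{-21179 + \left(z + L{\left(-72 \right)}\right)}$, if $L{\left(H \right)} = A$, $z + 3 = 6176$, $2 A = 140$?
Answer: $- \frac{70133}{14936} \approx -4.6956$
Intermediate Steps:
$A = 70$ ($A = \frac{1}{2} \cdot 140 = 70$)
$z = 6173$ ($z = -3 + 6176 = 6173$)
$L{\left(H \right)} = 70$
$\frac{27 \cdot 1049 + 41810}{-21179 + \left(z + L{\left(-72 \right)}\right)} = \frac{27 \cdot 1049 + 41810}{-21179 + \left(6173 + 70\right)} = \frac{28323 + 41810}{-21179 + 6243} = \frac{70133}{-14936} = 70133 \left(- \frac{1}{14936}\right) = - \frac{70133}{14936}$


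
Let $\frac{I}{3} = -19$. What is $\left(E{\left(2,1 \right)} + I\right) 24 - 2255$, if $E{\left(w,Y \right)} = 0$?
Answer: $-3623$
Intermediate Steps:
$I = -57$ ($I = 3 \left(-19\right) = -57$)
$\left(E{\left(2,1 \right)} + I\right) 24 - 2255 = \left(0 - 57\right) 24 - 2255 = \left(-57\right) 24 - 2255 = -1368 - 2255 = -3623$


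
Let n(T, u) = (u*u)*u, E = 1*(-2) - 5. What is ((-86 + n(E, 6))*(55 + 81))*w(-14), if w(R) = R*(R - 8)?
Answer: 5445440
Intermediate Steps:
w(R) = R*(-8 + R)
E = -7 (E = -2 - 5 = -7)
n(T, u) = u³ (n(T, u) = u²*u = u³)
((-86 + n(E, 6))*(55 + 81))*w(-14) = ((-86 + 6³)*(55 + 81))*(-14*(-8 - 14)) = ((-86 + 216)*136)*(-14*(-22)) = (130*136)*308 = 17680*308 = 5445440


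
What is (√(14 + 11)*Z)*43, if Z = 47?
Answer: 10105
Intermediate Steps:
(√(14 + 11)*Z)*43 = (√(14 + 11)*47)*43 = (√25*47)*43 = (5*47)*43 = 235*43 = 10105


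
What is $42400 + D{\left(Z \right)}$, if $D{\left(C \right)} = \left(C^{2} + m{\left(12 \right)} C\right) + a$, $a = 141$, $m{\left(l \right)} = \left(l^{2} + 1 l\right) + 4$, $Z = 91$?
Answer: $65382$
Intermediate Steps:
$m{\left(l \right)} = 4 + l + l^{2}$ ($m{\left(l \right)} = \left(l^{2} + l\right) + 4 = \left(l + l^{2}\right) + 4 = 4 + l + l^{2}$)
$D{\left(C \right)} = 141 + C^{2} + 160 C$ ($D{\left(C \right)} = \left(C^{2} + \left(4 + 12 + 12^{2}\right) C\right) + 141 = \left(C^{2} + \left(4 + 12 + 144\right) C\right) + 141 = \left(C^{2} + 160 C\right) + 141 = 141 + C^{2} + 160 C$)
$42400 + D{\left(Z \right)} = 42400 + \left(141 + 91^{2} + 160 \cdot 91\right) = 42400 + \left(141 + 8281 + 14560\right) = 42400 + 22982 = 65382$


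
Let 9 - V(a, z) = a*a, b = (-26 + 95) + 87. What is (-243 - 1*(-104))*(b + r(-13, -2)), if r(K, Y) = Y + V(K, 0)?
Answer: 834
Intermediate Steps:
b = 156 (b = 69 + 87 = 156)
V(a, z) = 9 - a² (V(a, z) = 9 - a*a = 9 - a²)
r(K, Y) = 9 + Y - K² (r(K, Y) = Y + (9 - K²) = 9 + Y - K²)
(-243 - 1*(-104))*(b + r(-13, -2)) = (-243 - 1*(-104))*(156 + (9 - 2 - 1*(-13)²)) = (-243 + 104)*(156 + (9 - 2 - 1*169)) = -139*(156 + (9 - 2 - 169)) = -139*(156 - 162) = -139*(-6) = 834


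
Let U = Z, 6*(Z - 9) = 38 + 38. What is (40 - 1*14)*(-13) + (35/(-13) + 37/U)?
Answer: -22034/65 ≈ -338.98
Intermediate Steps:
Z = 65/3 (Z = 9 + (38 + 38)/6 = 9 + (⅙)*76 = 9 + 38/3 = 65/3 ≈ 21.667)
U = 65/3 ≈ 21.667
(40 - 1*14)*(-13) + (35/(-13) + 37/U) = (40 - 1*14)*(-13) + (35/(-13) + 37/(65/3)) = (40 - 14)*(-13) + (35*(-1/13) + 37*(3/65)) = 26*(-13) + (-35/13 + 111/65) = -338 - 64/65 = -22034/65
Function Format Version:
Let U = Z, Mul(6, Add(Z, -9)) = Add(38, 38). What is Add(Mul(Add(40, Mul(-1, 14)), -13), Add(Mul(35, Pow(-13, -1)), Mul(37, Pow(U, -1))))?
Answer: Rational(-22034, 65) ≈ -338.98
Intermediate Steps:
Z = Rational(65, 3) (Z = Add(9, Mul(Rational(1, 6), Add(38, 38))) = Add(9, Mul(Rational(1, 6), 76)) = Add(9, Rational(38, 3)) = Rational(65, 3) ≈ 21.667)
U = Rational(65, 3) ≈ 21.667
Add(Mul(Add(40, Mul(-1, 14)), -13), Add(Mul(35, Pow(-13, -1)), Mul(37, Pow(U, -1)))) = Add(Mul(Add(40, Mul(-1, 14)), -13), Add(Mul(35, Pow(-13, -1)), Mul(37, Pow(Rational(65, 3), -1)))) = Add(Mul(Add(40, -14), -13), Add(Mul(35, Rational(-1, 13)), Mul(37, Rational(3, 65)))) = Add(Mul(26, -13), Add(Rational(-35, 13), Rational(111, 65))) = Add(-338, Rational(-64, 65)) = Rational(-22034, 65)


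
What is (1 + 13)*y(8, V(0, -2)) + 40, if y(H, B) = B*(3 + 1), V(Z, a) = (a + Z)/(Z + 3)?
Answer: 8/3 ≈ 2.6667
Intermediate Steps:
V(Z, a) = (Z + a)/(3 + Z)
y(H, B) = 4*B (y(H, B) = B*4 = 4*B)
(1 + 13)*y(8, V(0, -2)) + 40 = (1 + 13)*(4*((0 - 2)/(3 + 0))) + 40 = 14*(4*(-2/3)) + 40 = 14*(4*((⅓)*(-2))) + 40 = 14*(4*(-⅔)) + 40 = 14*(-8/3) + 40 = -112/3 + 40 = 8/3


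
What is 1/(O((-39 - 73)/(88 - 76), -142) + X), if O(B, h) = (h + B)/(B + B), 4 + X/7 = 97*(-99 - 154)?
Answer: -28/4810593 ≈ -5.8205e-6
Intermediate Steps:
X = -171815 (X = -28 + 7*(97*(-99 - 154)) = -28 + 7*(97*(-253)) = -28 + 7*(-24541) = -28 - 171787 = -171815)
O(B, h) = (B + h)/(2*B) (O(B, h) = (B + h)/((2*B)) = (B + h)*(1/(2*B)) = (B + h)/(2*B))
1/(O((-39 - 73)/(88 - 76), -142) + X) = 1/(((-39 - 73)/(88 - 76) - 142)/(2*(((-39 - 73)/(88 - 76)))) - 171815) = 1/((-112/12 - 142)/(2*((-112/12))) - 171815) = 1/((-112*1/12 - 142)/(2*((-112*1/12))) - 171815) = 1/((-28/3 - 142)/(2*(-28/3)) - 171815) = 1/((½)*(-3/28)*(-454/3) - 171815) = 1/(227/28 - 171815) = 1/(-4810593/28) = -28/4810593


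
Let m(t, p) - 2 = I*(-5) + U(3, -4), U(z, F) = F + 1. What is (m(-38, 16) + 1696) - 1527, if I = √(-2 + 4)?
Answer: 168 - 5*√2 ≈ 160.93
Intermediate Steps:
U(z, F) = 1 + F
I = √2 ≈ 1.4142
m(t, p) = -1 - 5*√2 (m(t, p) = 2 + (√2*(-5) + (1 - 4)) = 2 + (-5*√2 - 3) = 2 + (-3 - 5*√2) = -1 - 5*√2)
(m(-38, 16) + 1696) - 1527 = ((-1 - 5*√2) + 1696) - 1527 = (1695 - 5*√2) - 1527 = 168 - 5*√2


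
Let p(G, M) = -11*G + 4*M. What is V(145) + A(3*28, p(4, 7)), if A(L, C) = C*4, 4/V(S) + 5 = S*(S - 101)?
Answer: -407996/6375 ≈ -63.999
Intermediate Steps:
V(S) = 4/(-5 + S*(-101 + S)) (V(S) = 4/(-5 + S*(S - 101)) = 4/(-5 + S*(-101 + S)))
A(L, C) = 4*C
V(145) + A(3*28, p(4, 7)) = 4/(-5 + 145² - 101*145) + 4*(-11*4 + 4*7) = 4/(-5 + 21025 - 14645) + 4*(-44 + 28) = 4/6375 + 4*(-16) = 4*(1/6375) - 64 = 4/6375 - 64 = -407996/6375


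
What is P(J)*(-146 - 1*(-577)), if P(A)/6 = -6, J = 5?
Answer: -15516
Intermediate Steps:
P(A) = -36 (P(A) = 6*(-6) = -36)
P(J)*(-146 - 1*(-577)) = -36*(-146 - 1*(-577)) = -36*(-146 + 577) = -36*431 = -15516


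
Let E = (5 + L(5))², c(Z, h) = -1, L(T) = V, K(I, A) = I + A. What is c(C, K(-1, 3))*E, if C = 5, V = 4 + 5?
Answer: -196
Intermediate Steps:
V = 9
K(I, A) = A + I
L(T) = 9
E = 196 (E = (5 + 9)² = 14² = 196)
c(C, K(-1, 3))*E = -1*196 = -196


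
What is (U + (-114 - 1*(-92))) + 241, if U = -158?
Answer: 61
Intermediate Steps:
(U + (-114 - 1*(-92))) + 241 = (-158 + (-114 - 1*(-92))) + 241 = (-158 + (-114 + 92)) + 241 = (-158 - 22) + 241 = -180 + 241 = 61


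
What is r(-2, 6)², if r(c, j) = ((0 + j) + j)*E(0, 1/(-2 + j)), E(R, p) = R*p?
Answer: 0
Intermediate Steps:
r(c, j) = 0 (r(c, j) = ((0 + j) + j)*(0/(-2 + j)) = (j + j)*0 = (2*j)*0 = 0)
r(-2, 6)² = 0² = 0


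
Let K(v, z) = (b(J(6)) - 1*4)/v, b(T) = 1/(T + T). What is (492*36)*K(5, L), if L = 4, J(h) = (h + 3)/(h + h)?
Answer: -11808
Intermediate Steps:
J(h) = (3 + h)/(2*h) (J(h) = (3 + h)/((2*h)) = (3 + h)*(1/(2*h)) = (3 + h)/(2*h))
b(T) = 1/(2*T)
K(v, z) = -10/(3*v) (K(v, z) = (1/(2*(((½)*(3 + 6)/6))) - 1*4)/v = (1/(2*(((½)*(⅙)*9))) - 4)/v = (1/(2*(¾)) - 4)/v = ((½)*(4/3) - 4)/v = (⅔ - 4)/v = -10/(3*v))
(492*36)*K(5, L) = (492*36)*(-10/3/5) = 17712*(-10/3*⅕) = 17712*(-⅔) = -11808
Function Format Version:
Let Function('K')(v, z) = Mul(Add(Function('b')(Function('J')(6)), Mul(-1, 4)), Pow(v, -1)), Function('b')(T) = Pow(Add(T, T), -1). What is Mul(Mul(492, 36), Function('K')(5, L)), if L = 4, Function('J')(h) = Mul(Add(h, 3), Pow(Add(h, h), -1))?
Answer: -11808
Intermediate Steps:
Function('J')(h) = Mul(Rational(1, 2), Pow(h, -1), Add(3, h)) (Function('J')(h) = Mul(Add(3, h), Pow(Mul(2, h), -1)) = Mul(Add(3, h), Mul(Rational(1, 2), Pow(h, -1))) = Mul(Rational(1, 2), Pow(h, -1), Add(3, h)))
Function('b')(T) = Mul(Rational(1, 2), Pow(T, -1)) (Function('b')(T) = Pow(Mul(2, T), -1) = Mul(Rational(1, 2), Pow(T, -1)))
Function('K')(v, z) = Mul(Rational(-10, 3), Pow(v, -1)) (Function('K')(v, z) = Mul(Add(Mul(Rational(1, 2), Pow(Mul(Rational(1, 2), Pow(6, -1), Add(3, 6)), -1)), Mul(-1, 4)), Pow(v, -1)) = Mul(Add(Mul(Rational(1, 2), Pow(Mul(Rational(1, 2), Rational(1, 6), 9), -1)), -4), Pow(v, -1)) = Mul(Add(Mul(Rational(1, 2), Pow(Rational(3, 4), -1)), -4), Pow(v, -1)) = Mul(Add(Mul(Rational(1, 2), Rational(4, 3)), -4), Pow(v, -1)) = Mul(Add(Rational(2, 3), -4), Pow(v, -1)) = Mul(Rational(-10, 3), Pow(v, -1)))
Mul(Mul(492, 36), Function('K')(5, L)) = Mul(Mul(492, 36), Mul(Rational(-10, 3), Pow(5, -1))) = Mul(17712, Mul(Rational(-10, 3), Rational(1, 5))) = Mul(17712, Rational(-2, 3)) = -11808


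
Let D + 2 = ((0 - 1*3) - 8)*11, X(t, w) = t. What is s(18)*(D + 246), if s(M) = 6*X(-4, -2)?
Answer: -2952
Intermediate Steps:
s(M) = -24 (s(M) = 6*(-4) = -24)
D = -123 (D = -2 + ((0 - 1*3) - 8)*11 = -2 + ((0 - 3) - 8)*11 = -2 + (-3 - 8)*11 = -2 - 11*11 = -2 - 121 = -123)
s(18)*(D + 246) = -24*(-123 + 246) = -24*123 = -2952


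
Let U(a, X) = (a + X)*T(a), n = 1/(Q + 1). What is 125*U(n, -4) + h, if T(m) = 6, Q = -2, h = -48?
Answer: -3798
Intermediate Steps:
n = -1 (n = 1/(-2 + 1) = 1/(-1) = -1)
U(a, X) = 6*X + 6*a (U(a, X) = (a + X)*6 = (X + a)*6 = 6*X + 6*a)
125*U(n, -4) + h = 125*(6*(-4) + 6*(-1)) - 48 = 125*(-24 - 6) - 48 = 125*(-30) - 48 = -3750 - 48 = -3798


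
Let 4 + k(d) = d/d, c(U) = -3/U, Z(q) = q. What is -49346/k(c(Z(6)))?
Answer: 49346/3 ≈ 16449.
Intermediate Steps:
k(d) = -3 (k(d) = -4 + d/d = -4 + 1 = -3)
-49346/k(c(Z(6))) = -49346/(-3) = -49346*(-⅓) = 49346/3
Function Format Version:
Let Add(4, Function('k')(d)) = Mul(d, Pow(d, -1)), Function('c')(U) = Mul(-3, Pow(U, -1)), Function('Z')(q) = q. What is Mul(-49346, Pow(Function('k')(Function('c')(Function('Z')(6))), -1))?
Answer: Rational(49346, 3) ≈ 16449.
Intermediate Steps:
Function('k')(d) = -3 (Function('k')(d) = Add(-4, Mul(d, Pow(d, -1))) = Add(-4, 1) = -3)
Mul(-49346, Pow(Function('k')(Function('c')(Function('Z')(6))), -1)) = Mul(-49346, Pow(-3, -1)) = Mul(-49346, Rational(-1, 3)) = Rational(49346, 3)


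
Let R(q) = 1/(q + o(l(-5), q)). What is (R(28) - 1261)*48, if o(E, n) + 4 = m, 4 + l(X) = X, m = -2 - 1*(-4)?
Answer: -786840/13 ≈ -60526.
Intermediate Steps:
m = 2 (m = -2 + 4 = 2)
l(X) = -4 + X
o(E, n) = -2 (o(E, n) = -4 + 2 = -2)
R(q) = 1/(-2 + q) (R(q) = 1/(q - 2) = 1/(-2 + q))
(R(28) - 1261)*48 = (1/(-2 + 28) - 1261)*48 = (1/26 - 1261)*48 = -32785/26*48 = -786840/13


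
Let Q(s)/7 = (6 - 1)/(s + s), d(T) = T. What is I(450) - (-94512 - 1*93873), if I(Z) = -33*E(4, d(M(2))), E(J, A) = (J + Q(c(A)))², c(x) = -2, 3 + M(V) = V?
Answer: 3002247/16 ≈ 1.8764e+5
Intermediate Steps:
M(V) = -3 + V
Q(s) = 35/(2*s) (Q(s) = 7*((6 - 1)/(s + s)) = 7*(5/((2*s))) = 7*(5*(1/(2*s))) = 7*(5/(2*s)) = 35/(2*s))
E(J, A) = (-35/4 + J)² (E(J, A) = (J + (35/2)/(-2))² = (J + (35/2)*(-½))² = (J - 35/4)² = (-35/4 + J)²)
I(Z) = -11913/16 (I(Z) = -33*(-35 + 4*4)²/16 = -33*(-35 + 16)²/16 = -33*(-19)²/16 = -33*361/16 = -11913/16)
I(450) - (-94512 - 1*93873) = -11913/16 - (-94512 - 1*93873) = -11913/16 - (-94512 - 93873) = -11913/16 - 1*(-188385) = -11913/16 + 188385 = 3002247/16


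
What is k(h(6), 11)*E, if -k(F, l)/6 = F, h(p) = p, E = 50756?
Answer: -1827216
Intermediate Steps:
k(F, l) = -6*F
k(h(6), 11)*E = -6*6*50756 = -36*50756 = -1827216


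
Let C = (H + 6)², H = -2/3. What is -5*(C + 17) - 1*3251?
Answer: -31304/9 ≈ -3478.2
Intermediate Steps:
H = -⅔ (H = -2*⅓ = -⅔ ≈ -0.66667)
C = 256/9 (C = (-⅔ + 6)² = (16/3)² = 256/9 ≈ 28.444)
-5*(C + 17) - 1*3251 = -5*(256/9 + 17) - 1*3251 = -5*409/9 - 3251 = -2045/9 - 3251 = -31304/9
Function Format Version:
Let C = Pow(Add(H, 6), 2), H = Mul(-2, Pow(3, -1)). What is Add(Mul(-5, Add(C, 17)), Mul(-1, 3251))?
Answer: Rational(-31304, 9) ≈ -3478.2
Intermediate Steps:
H = Rational(-2, 3) (H = Mul(-2, Rational(1, 3)) = Rational(-2, 3) ≈ -0.66667)
C = Rational(256, 9) (C = Pow(Add(Rational(-2, 3), 6), 2) = Pow(Rational(16, 3), 2) = Rational(256, 9) ≈ 28.444)
Add(Mul(-5, Add(C, 17)), Mul(-1, 3251)) = Add(Mul(-5, Add(Rational(256, 9), 17)), Mul(-1, 3251)) = Add(Mul(-5, Rational(409, 9)), -3251) = Add(Rational(-2045, 9), -3251) = Rational(-31304, 9)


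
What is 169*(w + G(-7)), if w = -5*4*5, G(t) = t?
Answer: -18083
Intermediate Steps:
w = -100 (w = -20*5 = -100)
169*(w + G(-7)) = 169*(-100 - 7) = 169*(-107) = -18083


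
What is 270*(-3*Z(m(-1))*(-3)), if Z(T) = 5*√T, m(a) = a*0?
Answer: 0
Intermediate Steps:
m(a) = 0
270*(-3*Z(m(-1))*(-3)) = 270*(-15*√0*(-3)) = 270*(-15*0*(-3)) = 270*(-3*0*(-3)) = 270*(0*(-3)) = 270*0 = 0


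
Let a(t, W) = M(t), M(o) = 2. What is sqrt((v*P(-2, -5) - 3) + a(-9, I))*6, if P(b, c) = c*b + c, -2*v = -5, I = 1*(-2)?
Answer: 3*sqrt(46) ≈ 20.347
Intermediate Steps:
I = -2
v = 5/2 (v = -1/2*(-5) = 5/2 ≈ 2.5000)
P(b, c) = c + b*c (P(b, c) = b*c + c = c + b*c)
a(t, W) = 2
sqrt((v*P(-2, -5) - 3) + a(-9, I))*6 = sqrt((5*(-5*(1 - 2))/2 - 3) + 2)*6 = sqrt((5*(-5*(-1))/2 - 3) + 2)*6 = sqrt(((5/2)*5 - 3) + 2)*6 = sqrt((25/2 - 3) + 2)*6 = sqrt(19/2 + 2)*6 = sqrt(23/2)*6 = (sqrt(46)/2)*6 = 3*sqrt(46)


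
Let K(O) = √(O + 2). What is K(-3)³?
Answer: -I ≈ -1.0*I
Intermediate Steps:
K(O) = √(2 + O)
K(-3)³ = (√(2 - 3))³ = (√(-1))³ = I³ = -I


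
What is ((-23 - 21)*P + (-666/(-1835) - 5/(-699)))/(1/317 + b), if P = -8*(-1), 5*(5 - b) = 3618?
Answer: 142974408607/292184930208 ≈ 0.48933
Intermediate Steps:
b = -3593/5 (b = 5 - ⅕*3618 = 5 - 3618/5 = -3593/5 ≈ -718.60)
P = 8
((-23 - 21)*P + (-666/(-1835) - 5/(-699)))/(1/317 + b) = ((-23 - 21)*8 + (-666/(-1835) - 5/(-699)))/(1/317 - 3593/5) = (-44*8 + (-666*(-1/1835) - 5*(-1/699)))/(1/317 - 3593/5) = (-352 + (666/1835 + 5/699))/(-1138976/1585) = (-352 + 474709/1282665)*(-1585/1138976) = -451023371/1282665*(-1585/1138976) = 142974408607/292184930208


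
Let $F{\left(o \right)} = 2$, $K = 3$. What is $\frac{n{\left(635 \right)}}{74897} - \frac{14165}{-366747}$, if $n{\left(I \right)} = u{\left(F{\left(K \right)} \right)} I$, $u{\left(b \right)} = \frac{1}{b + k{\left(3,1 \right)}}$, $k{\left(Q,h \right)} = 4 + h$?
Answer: $\frac{7659296380}{192277750413} \approx 0.039835$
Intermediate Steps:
$u{\left(b \right)} = \frac{1}{5 + b}$ ($u{\left(b \right)} = \frac{1}{b + \left(4 + 1\right)} = \frac{1}{b + 5} = \frac{1}{5 + b}$)
$n{\left(I \right)} = \frac{I}{7}$ ($n{\left(I \right)} = \frac{I}{5 + 2} = \frac{I}{7}$)
$\frac{n{\left(635 \right)}}{74897} - \frac{14165}{-366747} = \frac{\frac{1}{7} \cdot 635}{74897} - \frac{14165}{-366747} = \frac{635}{7} \cdot \frac{1}{74897} - - \frac{14165}{366747} = \frac{635}{524279} + \frac{14165}{366747} = \frac{7659296380}{192277750413}$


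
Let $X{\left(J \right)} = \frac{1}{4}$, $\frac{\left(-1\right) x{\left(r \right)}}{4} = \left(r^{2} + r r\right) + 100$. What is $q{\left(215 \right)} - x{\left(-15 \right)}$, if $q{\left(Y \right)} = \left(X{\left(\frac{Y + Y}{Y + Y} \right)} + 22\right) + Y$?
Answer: $\frac{9749}{4} \approx 2437.3$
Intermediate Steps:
$x{\left(r \right)} = -400 - 8 r^{2}$ ($x{\left(r \right)} = - 4 \left(\left(r^{2} + r r\right) + 100\right) = - 4 \left(\left(r^{2} + r^{2}\right) + 100\right) = - 4 \left(2 r^{2} + 100\right) = - 4 \left(100 + 2 r^{2}\right) = -400 - 8 r^{2}$)
$X{\left(J \right)} = \frac{1}{4}$
$q{\left(Y \right)} = \frac{89}{4} + Y$ ($q{\left(Y \right)} = \left(\frac{1}{4} + 22\right) + Y = \frac{89}{4} + Y$)
$q{\left(215 \right)} - x{\left(-15 \right)} = \left(\frac{89}{4} + 215\right) - \left(-400 - 8 \left(-15\right)^{2}\right) = \frac{949}{4} - \left(-400 - 1800\right) = \frac{949}{4} - -2200 = \frac{949}{4} + 2200 = \frac{9749}{4}$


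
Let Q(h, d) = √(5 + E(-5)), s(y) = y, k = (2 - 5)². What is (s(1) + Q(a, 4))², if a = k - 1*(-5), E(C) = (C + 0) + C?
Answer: (1 + I*√5)² ≈ -4.0 + 4.4721*I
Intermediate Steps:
k = 9 (k = (-3)² = 9)
E(C) = 2*C (E(C) = C + C = 2*C)
a = 14 (a = 9 - 1*(-5) = 9 + 5 = 14)
Q(h, d) = I*√5 (Q(h, d) = √(5 + 2*(-5)) = √(5 - 10) = √(-5) = I*√5)
(s(1) + Q(a, 4))² = (1 + I*√5)²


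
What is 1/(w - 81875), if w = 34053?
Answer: -1/47822 ≈ -2.0911e-5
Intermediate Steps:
1/(w - 81875) = 1/(34053 - 81875) = 1/(-47822) = -1/47822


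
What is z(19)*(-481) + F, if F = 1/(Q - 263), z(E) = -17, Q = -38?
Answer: 2461276/301 ≈ 8177.0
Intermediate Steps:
F = -1/301 (F = 1/(-38 - 263) = 1/(-301) = -1/301 ≈ -0.0033223)
z(19)*(-481) + F = -17*(-481) - 1/301 = 8177 - 1/301 = 2461276/301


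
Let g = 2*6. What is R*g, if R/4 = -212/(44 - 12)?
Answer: -318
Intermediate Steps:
R = -53/2 (R = 4*(-212/(44 - 12)) = 4*(-212/32) = 4*(-212*1/32) = 4*(-53/8) = -53/2 ≈ -26.500)
g = 12
R*g = -53/2*12 = -318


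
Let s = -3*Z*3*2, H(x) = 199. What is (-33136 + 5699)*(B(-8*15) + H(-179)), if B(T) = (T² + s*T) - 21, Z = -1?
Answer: -340712666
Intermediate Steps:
s = 18 (s = -(-3)*3*2 = -3*(-3)*2 = 9*2 = 18)
B(T) = -21 + T² + 18*T (B(T) = (T² + 18*T) - 21 = -21 + T² + 18*T)
(-33136 + 5699)*(B(-8*15) + H(-179)) = (-33136 + 5699)*((-21 + (-8*15)² + 18*(-8*15)) + 199) = -27437*((-21 + (-120)² + 18*(-120)) + 199) = -27437*((-21 + 14400 - 2160) + 199) = -27437*(12219 + 199) = -27437*12418 = -340712666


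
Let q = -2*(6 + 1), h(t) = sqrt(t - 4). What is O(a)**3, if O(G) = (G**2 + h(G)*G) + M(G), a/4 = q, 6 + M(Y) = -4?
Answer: 28782319896 - 3262276416*I*sqrt(15) ≈ 2.8782e+10 - 1.2635e+10*I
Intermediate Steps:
h(t) = sqrt(-4 + t)
M(Y) = -10 (M(Y) = -6 - 4 = -10)
q = -14 (q = -2*7 = -14)
a = -56 (a = 4*(-14) = -56)
O(G) = -10 + G**2 + G*sqrt(-4 + G) (O(G) = (G**2 + sqrt(-4 + G)*G) - 10 = (G**2 + G*sqrt(-4 + G)) - 10 = -10 + G**2 + G*sqrt(-4 + G))
O(a)**3 = (-10 + (-56)**2 - 56*sqrt(-4 - 56))**3 = (-10 + 3136 - 112*I*sqrt(15))**3 = (3126 - 112*I*sqrt(15))**3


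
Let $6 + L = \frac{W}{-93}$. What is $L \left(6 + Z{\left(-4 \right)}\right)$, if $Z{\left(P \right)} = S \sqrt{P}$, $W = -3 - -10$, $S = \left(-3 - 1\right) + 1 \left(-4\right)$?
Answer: $- \frac{1130}{31} + \frac{9040 i}{93} \approx -36.452 + 97.204 i$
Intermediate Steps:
$S = -8$ ($S = -4 - 4 = -8$)
$W = 7$ ($W = -3 + 10 = 7$)
$Z{\left(P \right)} = - 8 \sqrt{P}$
$L = - \frac{565}{93}$ ($L = -6 + \frac{7}{-93} = -6 + 7 \left(- \frac{1}{93}\right) = -6 - \frac{7}{93} = - \frac{565}{93} \approx -6.0753$)
$L \left(6 + Z{\left(-4 \right)}\right) = - \frac{565 \left(6 - 8 \sqrt{-4}\right)}{93} = - \frac{565 \left(6 - 8 \cdot 2 i\right)}{93} = - \frac{565 \left(6 - 16 i\right)}{93} = - \frac{1130}{31} + \frac{9040 i}{93}$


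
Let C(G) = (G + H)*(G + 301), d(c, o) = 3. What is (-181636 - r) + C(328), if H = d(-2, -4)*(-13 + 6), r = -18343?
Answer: 29810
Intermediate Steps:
H = -21 (H = 3*(-13 + 6) = 3*(-7) = -21)
C(G) = (-21 + G)*(301 + G) (C(G) = (G - 21)*(G + 301) = (-21 + G)*(301 + G))
(-181636 - r) + C(328) = (-181636 - 1*(-18343)) + (-6321 + 328**2 + 280*328) = (-181636 + 18343) + (-6321 + 107584 + 91840) = -163293 + 193103 = 29810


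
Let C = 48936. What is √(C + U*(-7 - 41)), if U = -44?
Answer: 6*√1418 ≈ 225.94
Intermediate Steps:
√(C + U*(-7 - 41)) = √(48936 - 44*(-7 - 41)) = √(48936 - 44*(-48)) = √(48936 + 2112) = √51048 = 6*√1418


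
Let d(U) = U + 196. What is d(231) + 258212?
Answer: 258639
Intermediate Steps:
d(U) = 196 + U
d(231) + 258212 = (196 + 231) + 258212 = 427 + 258212 = 258639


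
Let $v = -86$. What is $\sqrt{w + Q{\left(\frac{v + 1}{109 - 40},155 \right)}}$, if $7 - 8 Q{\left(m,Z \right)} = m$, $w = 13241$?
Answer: $\frac{10 \sqrt{630453}}{69} \approx 115.07$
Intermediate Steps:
$Q{\left(m,Z \right)} = \frac{7}{8} - \frac{m}{8}$
$\sqrt{w + Q{\left(\frac{v + 1}{109 - 40},155 \right)}} = \sqrt{13241 + \left(\frac{7}{8} - \frac{\left(-86 + 1\right) \frac{1}{109 - 40}}{8}\right)} = \sqrt{13241 + \left(\frac{7}{8} - \frac{\left(-85\right) \frac{1}{69}}{8}\right)} = \sqrt{13241 + \left(\frac{7}{8} - - \frac{85}{552}\right)} = \sqrt{13241 + \left(\frac{7}{8} + \frac{85}{552}\right)} = \sqrt{13241 + \frac{71}{69}} = \sqrt{\frac{913700}{69}} = \frac{10 \sqrt{630453}}{69}$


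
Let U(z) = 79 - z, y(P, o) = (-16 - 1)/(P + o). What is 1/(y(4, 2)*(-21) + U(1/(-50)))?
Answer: 25/3463 ≈ 0.0072192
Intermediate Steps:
y(P, o) = -17/(P + o)
1/(y(4, 2)*(-21) + U(1/(-50))) = 1/(-17/(4 + 2)*(-21) + (79 - 1/(-50))) = 1/(-17/6*(-21) + (79 - 1*(-1/50))) = 1/(-17*⅙*(-21) + (79 + 1/50)) = 1/(-17/6*(-21) + 3951/50) = 1/(119/2 + 3951/50) = 1/(3463/25) = 25/3463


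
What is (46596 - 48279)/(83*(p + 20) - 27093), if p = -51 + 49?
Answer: 561/8533 ≈ 0.065745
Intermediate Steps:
p = -2
(46596 - 48279)/(83*(p + 20) - 27093) = (46596 - 48279)/(83*(-2 + 20) - 27093) = -1683/(83*18 - 27093) = -1683/(1494 - 27093) = -1683/(-25599) = -1683*(-1/25599) = 561/8533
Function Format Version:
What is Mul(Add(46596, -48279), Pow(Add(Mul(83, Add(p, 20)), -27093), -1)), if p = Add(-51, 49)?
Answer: Rational(561, 8533) ≈ 0.065745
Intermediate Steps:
p = -2
Mul(Add(46596, -48279), Pow(Add(Mul(83, Add(p, 20)), -27093), -1)) = Mul(Add(46596, -48279), Pow(Add(Mul(83, Add(-2, 20)), -27093), -1)) = Mul(-1683, Pow(Add(Mul(83, 18), -27093), -1)) = Mul(-1683, Pow(Add(1494, -27093), -1)) = Mul(-1683, Pow(-25599, -1)) = Mul(-1683, Rational(-1, 25599)) = Rational(561, 8533)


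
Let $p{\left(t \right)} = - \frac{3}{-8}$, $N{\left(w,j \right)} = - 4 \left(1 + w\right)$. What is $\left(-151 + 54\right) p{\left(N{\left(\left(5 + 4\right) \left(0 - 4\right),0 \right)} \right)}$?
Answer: $- \frac{291}{8} \approx -36.375$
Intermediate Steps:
$N{\left(w,j \right)} = -4 - 4 w$
$p{\left(t \right)} = \frac{3}{8}$ ($p{\left(t \right)} = \left(-3\right) \left(- \frac{1}{8}\right) = \frac{3}{8}$)
$\left(-151 + 54\right) p{\left(N{\left(\left(5 + 4\right) \left(0 - 4\right),0 \right)} \right)} = \left(-151 + 54\right) \frac{3}{8} = \left(-97\right) \frac{3}{8} = - \frac{291}{8}$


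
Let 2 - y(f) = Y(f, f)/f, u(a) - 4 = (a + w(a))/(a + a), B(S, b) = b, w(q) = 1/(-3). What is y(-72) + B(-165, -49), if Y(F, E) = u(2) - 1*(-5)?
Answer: -40495/864 ≈ -46.869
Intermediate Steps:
w(q) = -⅓
u(a) = 4 + (-⅓ + a)/(2*a) (u(a) = 4 + (a - ⅓)/(a + a) = 4 + (-⅓ + a)/((2*a)) = 4 + (-⅓ + a)*(1/(2*a)) = 4 + (-⅓ + a)/(2*a))
Y(F, E) = 113/12 (Y(F, E) = (⅙)*(-1 + 27*2)/2 - 1*(-5) = (⅙)*(½)*(-1 + 54) + 5 = (⅙)*(½)*53 + 5 = 53/12 + 5 = 113/12)
y(f) = 2 - 113/(12*f)
y(-72) + B(-165, -49) = (2 - 113/12/(-72)) - 49 = (2 - 113/12*(-1/72)) - 49 = (2 + 113/864) - 49 = 1841/864 - 49 = -40495/864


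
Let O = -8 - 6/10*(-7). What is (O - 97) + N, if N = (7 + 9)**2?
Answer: 776/5 ≈ 155.20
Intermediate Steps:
N = 256 (N = 16**2 = 256)
O = -19/5 (O = -8 - 6*1/10*(-7) = -8 - 3/5*(-7) = -8 + 21/5 = -19/5 ≈ -3.8000)
(O - 97) + N = (-19/5 - 97) + 256 = -504/5 + 256 = 776/5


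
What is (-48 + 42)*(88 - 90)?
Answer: 12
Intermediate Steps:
(-48 + 42)*(88 - 90) = -6*(-2) = 12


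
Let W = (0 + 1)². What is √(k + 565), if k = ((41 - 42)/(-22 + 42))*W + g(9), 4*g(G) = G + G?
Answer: √56945/10 ≈ 23.863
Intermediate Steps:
g(G) = G/2 (g(G) = (G + G)/4 = (2*G)/4 = G/2)
W = 1 (W = 1² = 1)
k = 89/20 (k = ((41 - 42)/(-22 + 42))*1 + (½)*9 = -1/20*1 + 9/2 = -1/20 + 9/2 = 89/20 ≈ 4.4500)
√(k + 565) = √(89/20 + 565) = √(11389/20) = √56945/10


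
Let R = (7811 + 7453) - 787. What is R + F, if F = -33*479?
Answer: -1330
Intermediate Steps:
F = -15807
R = 14477 (R = 15264 - 787 = 14477)
R + F = 14477 - 15807 = -1330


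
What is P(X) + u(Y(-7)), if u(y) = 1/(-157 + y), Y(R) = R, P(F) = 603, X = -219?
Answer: 98891/164 ≈ 602.99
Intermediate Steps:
P(X) + u(Y(-7)) = 603 + 1/(-157 - 7) = 603 + 1/(-164) = 603 - 1/164 = 98891/164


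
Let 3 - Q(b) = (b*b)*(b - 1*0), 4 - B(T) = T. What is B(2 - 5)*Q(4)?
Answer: -427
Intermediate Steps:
B(T) = 4 - T
Q(b) = 3 - b**3 (Q(b) = 3 - b*b*(b - 1*0) = 3 - b**2*(b + 0) = 3 - b**2*b = 3 - b**3)
B(2 - 5)*Q(4) = (4 - (2 - 5))*(3 - 1*4**3) = (4 - 1*(-3))*(3 - 1*64) = (4 + 3)*(3 - 64) = 7*(-61) = -427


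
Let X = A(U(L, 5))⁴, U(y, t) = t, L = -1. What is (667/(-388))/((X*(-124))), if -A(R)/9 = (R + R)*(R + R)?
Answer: 667/31566283200000000 ≈ 2.1130e-14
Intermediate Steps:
A(R) = -36*R² (A(R) = -9*(R + R)*(R + R) = -9*2*R*2*R = -36*R²)
X = 656100000000 (X = (-36*5²)⁴ = (-36*25)⁴ = (-900)⁴ = 656100000000)
(667/(-388))/((X*(-124))) = (667/(-388))/((656100000000*(-124))) = (667*(-1/388))/(-81356400000000) = -667/388*(-1/81356400000000) = 667/31566283200000000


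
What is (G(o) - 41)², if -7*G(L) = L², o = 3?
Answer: 87616/49 ≈ 1788.1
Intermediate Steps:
G(L) = -L²/7
(G(o) - 41)² = (-⅐*3² - 41)² = (-⅐*9 - 41)² = (-9/7 - 41)² = (-296/7)² = 87616/49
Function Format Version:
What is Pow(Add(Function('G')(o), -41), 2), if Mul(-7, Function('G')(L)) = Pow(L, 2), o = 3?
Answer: Rational(87616, 49) ≈ 1788.1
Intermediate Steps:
Function('G')(L) = Mul(Rational(-1, 7), Pow(L, 2))
Pow(Add(Function('G')(o), -41), 2) = Pow(Add(Mul(Rational(-1, 7), Pow(3, 2)), -41), 2) = Pow(Add(Mul(Rational(-1, 7), 9), -41), 2) = Pow(Add(Rational(-9, 7), -41), 2) = Pow(Rational(-296, 7), 2) = Rational(87616, 49)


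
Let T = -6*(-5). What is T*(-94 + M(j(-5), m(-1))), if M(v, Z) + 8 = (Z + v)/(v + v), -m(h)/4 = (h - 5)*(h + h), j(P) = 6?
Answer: -3165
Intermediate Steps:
m(h) = -8*h*(-5 + h) (m(h) = -4*(h - 5)*(h + h) = -4*(-5 + h)*2*h = -8*h*(-5 + h))
M(v, Z) = -8 + (Z + v)/(2*v) (M(v, Z) = -8 + (Z + v)/(v + v) = -8 + (Z + v)/((2*v)) = -8 + (Z + v)*(1/(2*v)) = -8 + (Z + v)/(2*v))
T = 30
T*(-94 + M(j(-5), m(-1))) = 30*(-94 + (½)*(8*(-1)*(5 - 1*(-1)) - 15*6)/6) = 30*(-94 + (½)*(⅙)*(8*(-1)*(5 + 1) - 90)) = 30*(-94 + (½)*(⅙)*(8*(-1)*6 - 90)) = 30*(-94 + (½)*(⅙)*(-48 - 90)) = 30*(-94 + (½)*(⅙)*(-138)) = 30*(-94 - 23/2) = 30*(-211/2) = -3165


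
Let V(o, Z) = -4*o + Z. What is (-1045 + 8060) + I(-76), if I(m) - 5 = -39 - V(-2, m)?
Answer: 7049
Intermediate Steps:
V(o, Z) = Z - 4*o
I(m) = -42 - m (I(m) = 5 + (-39 - (m - 4*(-2))) = 5 + (-39 - (m + 8)) = 5 + (-39 - (8 + m)) = 5 + (-39 + (-8 - m)) = 5 + (-47 - m) = -42 - m)
(-1045 + 8060) + I(-76) = (-1045 + 8060) + (-42 - 1*(-76)) = 7015 + (-42 + 76) = 7015 + 34 = 7049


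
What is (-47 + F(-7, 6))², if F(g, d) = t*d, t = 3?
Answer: 841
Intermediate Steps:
F(g, d) = 3*d
(-47 + F(-7, 6))² = (-47 + 3*6)² = (-47 + 18)² = (-29)² = 841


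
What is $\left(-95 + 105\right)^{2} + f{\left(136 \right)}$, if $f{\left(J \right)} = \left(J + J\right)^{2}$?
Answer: $74084$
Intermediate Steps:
$f{\left(J \right)} = 4 J^{2}$ ($f{\left(J \right)} = \left(2 J\right)^{2} = 4 J^{2}$)
$\left(-95 + 105\right)^{2} + f{\left(136 \right)} = \left(-95 + 105\right)^{2} + 4 \cdot 136^{2} = 10^{2} + 4 \cdot 18496 = 100 + 73984 = 74084$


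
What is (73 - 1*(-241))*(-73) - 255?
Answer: -23177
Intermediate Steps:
(73 - 1*(-241))*(-73) - 255 = (73 + 241)*(-73) - 255 = 314*(-73) - 255 = -22922 - 255 = -23177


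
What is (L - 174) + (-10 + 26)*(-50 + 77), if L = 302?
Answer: 560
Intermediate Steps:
(L - 174) + (-10 + 26)*(-50 + 77) = (302 - 174) + (-10 + 26)*(-50 + 77) = 128 + 16*27 = 128 + 432 = 560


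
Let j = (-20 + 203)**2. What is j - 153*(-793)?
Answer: 154818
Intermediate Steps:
j = 33489 (j = 183**2 = 33489)
j - 153*(-793) = 33489 - 153*(-793) = 33489 + 121329 = 154818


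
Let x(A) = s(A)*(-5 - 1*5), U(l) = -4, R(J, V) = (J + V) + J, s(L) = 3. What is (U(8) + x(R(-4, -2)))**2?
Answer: 1156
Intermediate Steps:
R(J, V) = V + 2*J
x(A) = -30 (x(A) = 3*(-5 - 1*5) = 3*(-5 - 5) = 3*(-10) = -30)
(U(8) + x(R(-4, -2)))**2 = (-4 - 30)**2 = (-34)**2 = 1156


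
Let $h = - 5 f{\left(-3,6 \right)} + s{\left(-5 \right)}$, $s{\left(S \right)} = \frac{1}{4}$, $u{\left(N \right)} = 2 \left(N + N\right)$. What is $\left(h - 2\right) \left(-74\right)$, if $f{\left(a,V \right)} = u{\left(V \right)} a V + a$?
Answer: $- \frac{321641}{2} \approx -1.6082 \cdot 10^{5}$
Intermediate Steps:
$u{\left(N \right)} = 4 N$ ($u{\left(N \right)} = 2 \cdot 2 N = 4 N$)
$s{\left(S \right)} = \frac{1}{4}$
$f{\left(a,V \right)} = a + 4 a V^{2}$ ($f{\left(a,V \right)} = 4 V a V + a = 4 a V^{2} + a = a + 4 a V^{2}$)
$h = \frac{8701}{4}$ ($h = - 5 \left(- 3 \left(1 + 4 \cdot 6^{2}\right)\right) + \frac{1}{4} = - 5 \left(- 3 \left(1 + 4 \cdot 36\right)\right) + \frac{1}{4} = - 5 \left(- 3 \left(1 + 144\right)\right) + \frac{1}{4} = - 5 \left(\left(-3\right) 145\right) + \frac{1}{4} = \left(-5\right) \left(-435\right) + \frac{1}{4} = 2175 + \frac{1}{4} = \frac{8701}{4} \approx 2175.3$)
$\left(h - 2\right) \left(-74\right) = \left(\frac{8701}{4} - 2\right) \left(-74\right) = \frac{8693}{4} \left(-74\right) = - \frac{321641}{2}$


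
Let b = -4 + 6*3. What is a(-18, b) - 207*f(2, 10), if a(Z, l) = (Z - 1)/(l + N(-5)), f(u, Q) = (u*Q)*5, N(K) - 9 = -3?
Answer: -414019/20 ≈ -20701.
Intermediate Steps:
N(K) = 6 (N(K) = 9 - 3 = 6)
b = 14 (b = -4 + 18 = 14)
f(u, Q) = 5*Q*u (f(u, Q) = (Q*u)*5 = 5*Q*u)
a(Z, l) = (-1 + Z)/(6 + l) (a(Z, l) = (Z - 1)/(l + 6) = (-1 + Z)/(6 + l))
a(-18, b) - 207*f(2, 10) = (-1 - 18)/(6 + 14) - 1035*10*2 = -19/20 - 207*100 = (1/20)*(-19) - 20700 = -19/20 - 20700 = -414019/20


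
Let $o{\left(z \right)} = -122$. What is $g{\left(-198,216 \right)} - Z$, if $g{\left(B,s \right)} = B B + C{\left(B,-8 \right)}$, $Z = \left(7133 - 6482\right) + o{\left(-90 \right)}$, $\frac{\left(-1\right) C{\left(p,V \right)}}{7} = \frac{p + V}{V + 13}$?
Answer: $\frac{194817}{5} \approx 38963.0$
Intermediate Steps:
$C{\left(p,V \right)} = - \frac{7 \left(V + p\right)}{13 + V}$ ($C{\left(p,V \right)} = - 7 \frac{p + V}{V + 13} = - 7 \frac{V + p}{13 + V} = - \frac{7 \left(V + p\right)}{13 + V}$)
$Z = 529$ ($Z = \left(7133 - 6482\right) - 122 = 651 - 122 = 529$)
$g{\left(B,s \right)} = \frac{56}{5} + B^{2} - \frac{7 B}{5}$ ($g{\left(B,s \right)} = B B + \frac{7 \left(\left(-1\right) \left(-8\right) - B\right)}{13 - 8} = B^{2} + \frac{7 \left(8 - B\right)}{5} = B^{2} + 7 \cdot \frac{1}{5} \left(8 - B\right) = B^{2} - \left(- \frac{56}{5} + \frac{7 B}{5}\right) = \frac{56}{5} + B^{2} - \frac{7 B}{5}$)
$g{\left(-198,216 \right)} - Z = \left(\frac{56}{5} + \left(-198\right)^{2} - - \frac{1386}{5}\right) - 529 = \left(\frac{56}{5} + 39204 + \frac{1386}{5}\right) - 529 = \frac{197462}{5} - 529 = \frac{194817}{5}$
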